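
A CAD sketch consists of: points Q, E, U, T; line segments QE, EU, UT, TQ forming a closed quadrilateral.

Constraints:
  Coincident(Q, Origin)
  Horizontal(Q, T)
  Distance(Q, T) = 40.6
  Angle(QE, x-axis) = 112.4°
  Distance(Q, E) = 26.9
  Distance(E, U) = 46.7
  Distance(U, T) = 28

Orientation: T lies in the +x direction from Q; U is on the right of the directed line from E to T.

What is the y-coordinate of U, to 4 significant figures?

-13.65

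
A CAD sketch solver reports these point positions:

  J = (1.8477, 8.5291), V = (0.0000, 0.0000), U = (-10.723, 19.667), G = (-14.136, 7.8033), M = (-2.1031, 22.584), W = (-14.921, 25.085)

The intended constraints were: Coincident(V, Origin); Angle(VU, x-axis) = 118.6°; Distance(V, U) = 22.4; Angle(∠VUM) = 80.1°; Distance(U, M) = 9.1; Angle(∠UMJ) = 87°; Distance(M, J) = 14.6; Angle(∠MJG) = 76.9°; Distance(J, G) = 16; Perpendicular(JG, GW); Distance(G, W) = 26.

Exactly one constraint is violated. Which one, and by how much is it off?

Distance(G, W) = 26 — off by 8.70.

V = (0.00, 0.00) ✓; VU at 118.6° ✓; |VU| = 22.40 ✓; ∠VUM = 80.10° ✓; |UM| = 9.100 ✓; ∠UMJ = 87.00° ✓; |MJ| = 14.60 ✓; ∠MJG = 76.90° ✓; |JG| = 16.00 ✓; ∠(JG, GW) = 90.00° ✓; |GW| = 17.30 ✗.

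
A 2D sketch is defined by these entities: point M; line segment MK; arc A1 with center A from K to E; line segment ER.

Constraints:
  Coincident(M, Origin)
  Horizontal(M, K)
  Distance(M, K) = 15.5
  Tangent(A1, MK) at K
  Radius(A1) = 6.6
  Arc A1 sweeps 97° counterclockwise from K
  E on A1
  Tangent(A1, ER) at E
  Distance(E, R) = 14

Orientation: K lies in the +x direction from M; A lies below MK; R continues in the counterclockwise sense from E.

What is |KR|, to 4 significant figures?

21.84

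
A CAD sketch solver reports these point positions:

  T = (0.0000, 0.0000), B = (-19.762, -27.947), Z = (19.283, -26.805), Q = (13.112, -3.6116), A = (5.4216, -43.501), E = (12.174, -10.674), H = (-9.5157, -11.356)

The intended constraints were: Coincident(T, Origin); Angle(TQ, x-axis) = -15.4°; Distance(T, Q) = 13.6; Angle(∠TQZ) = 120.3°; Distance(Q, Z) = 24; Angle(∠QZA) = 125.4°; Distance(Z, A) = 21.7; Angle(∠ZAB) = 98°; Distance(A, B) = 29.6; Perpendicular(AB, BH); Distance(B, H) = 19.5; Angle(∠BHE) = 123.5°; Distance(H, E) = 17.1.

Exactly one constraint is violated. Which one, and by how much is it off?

Distance(H, E) = 17.1 — off by 4.60.

T = (0.00, 0.00) ✓; TQ at -15.40° ✓; |TQ| = 13.60 ✓; ∠TQZ = 120.3° ✓; |QZ| = 24.00 ✓; ∠QZA = 125.4° ✓; |ZA| = 21.70 ✓; ∠ZAB = 98.00° ✓; |AB| = 29.60 ✓; ∠(AB, BH) = 90.00° ✓; |BH| = 19.50 ✓; ∠BHE = 123.5° ✓; |HE| = 21.70 ✗.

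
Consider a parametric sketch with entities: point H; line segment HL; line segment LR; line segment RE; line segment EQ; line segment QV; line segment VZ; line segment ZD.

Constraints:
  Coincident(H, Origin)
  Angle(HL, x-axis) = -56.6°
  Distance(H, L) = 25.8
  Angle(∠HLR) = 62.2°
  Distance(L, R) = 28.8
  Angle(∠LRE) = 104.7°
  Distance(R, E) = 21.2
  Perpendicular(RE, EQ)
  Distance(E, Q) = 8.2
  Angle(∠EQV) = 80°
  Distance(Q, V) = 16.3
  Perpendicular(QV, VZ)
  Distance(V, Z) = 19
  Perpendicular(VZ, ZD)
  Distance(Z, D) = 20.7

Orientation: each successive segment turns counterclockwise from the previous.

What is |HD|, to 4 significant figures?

33.61

H is at the origin; HL runs at -56.6° with length 25.8, so L = (14.20, -21.54). ∠HLR = 62.2° gives LR at 61.20° from the x-axis; with |LR| = 28.8, R = (28.08, 3.699). ∠LRE = 104.7° gives RE at 136.5° from the x-axis; with |RE| = 21.2, E = (12.70, 18.29). The perpendicularity gives EQ at right angles to RE, so EQ runs at -133.5°; with |EQ| = 8.2, Q = (7.054, 12.34). ∠EQV = 80.0° gives QV at -33.50° from the x-axis; with |QV| = 16.3, V = (20.65, 3.347). QV ⟂ VZ, so VZ runs at 56.50°; with |VZ| = 19.0, Z = (31.13, 19.19). The perpendicularity gives ZD at right angles to VZ, so ZD runs at 146.5°; with |ZD| = 20.7, D = (13.87, 30.62). Then |HD| = |D − H| = 33.61.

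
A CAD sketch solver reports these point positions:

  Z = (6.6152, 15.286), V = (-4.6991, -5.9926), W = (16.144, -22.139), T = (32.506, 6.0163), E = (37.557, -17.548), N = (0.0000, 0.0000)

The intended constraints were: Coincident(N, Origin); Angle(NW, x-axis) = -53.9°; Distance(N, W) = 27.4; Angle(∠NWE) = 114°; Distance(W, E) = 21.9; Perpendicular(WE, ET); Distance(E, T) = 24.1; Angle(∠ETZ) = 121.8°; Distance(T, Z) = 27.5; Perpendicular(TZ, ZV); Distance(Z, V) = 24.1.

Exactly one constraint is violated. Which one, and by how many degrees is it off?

Perpendicular(TZ, ZV) — off by 8.30°.

N = (0.00, 0.00) ✓; NW at -53.90° ✓; |NW| = 27.40 ✓; ∠NWE = 114.0° ✓; |WE| = 21.90 ✓; ∠(WE, ET) = 90.00° ✓; |ET| = 24.10 ✓; ∠ETZ = 121.8° ✓; |TZ| = 27.50 ✓; ∠(TZ, ZV) = 81.70° ✗; |ZV| = 24.10 ✓.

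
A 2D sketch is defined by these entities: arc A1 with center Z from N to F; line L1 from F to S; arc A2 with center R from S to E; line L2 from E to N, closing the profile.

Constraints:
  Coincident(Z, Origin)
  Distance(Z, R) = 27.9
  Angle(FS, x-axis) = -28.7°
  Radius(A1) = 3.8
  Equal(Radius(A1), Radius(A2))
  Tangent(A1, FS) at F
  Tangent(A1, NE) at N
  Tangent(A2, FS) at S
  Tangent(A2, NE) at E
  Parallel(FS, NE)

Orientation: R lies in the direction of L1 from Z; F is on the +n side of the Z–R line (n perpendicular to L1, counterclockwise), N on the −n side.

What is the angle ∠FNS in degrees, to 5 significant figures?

74.762°

Tangency of A1 to both parallel lines with radius 3.8 puts F and N at Z ± 3.8·n: F = (1.8248, 3.3332), N = (-1.8248, -3.3332). Equal radii place S and E the same way about R: S = R + 3.8·n = (26.297, -10.065), E = R − 3.8·n = (22.648, -16.731). Then cos ∠FNS = NF·NS / (|NF||NS|), giving 74.762°.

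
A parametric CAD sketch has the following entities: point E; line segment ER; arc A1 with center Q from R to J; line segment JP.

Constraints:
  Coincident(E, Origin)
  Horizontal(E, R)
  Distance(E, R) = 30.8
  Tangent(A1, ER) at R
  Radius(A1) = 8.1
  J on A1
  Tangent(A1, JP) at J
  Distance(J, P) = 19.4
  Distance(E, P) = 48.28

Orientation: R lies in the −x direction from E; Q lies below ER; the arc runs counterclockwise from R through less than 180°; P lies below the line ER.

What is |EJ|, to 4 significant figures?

39.63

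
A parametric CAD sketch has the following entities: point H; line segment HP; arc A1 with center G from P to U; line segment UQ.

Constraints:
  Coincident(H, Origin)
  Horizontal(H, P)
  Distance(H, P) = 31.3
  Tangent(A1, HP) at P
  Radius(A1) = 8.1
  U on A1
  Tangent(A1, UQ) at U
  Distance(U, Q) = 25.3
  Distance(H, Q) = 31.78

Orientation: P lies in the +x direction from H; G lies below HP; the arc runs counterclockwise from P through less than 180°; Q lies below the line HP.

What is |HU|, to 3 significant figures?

24.3

Checks: |GU| = 8.100 ✓; ∠(GU, UQ) = 90.00° ✓; |UQ| = 25.30 ✓; |HQ| = 31.78 ✓.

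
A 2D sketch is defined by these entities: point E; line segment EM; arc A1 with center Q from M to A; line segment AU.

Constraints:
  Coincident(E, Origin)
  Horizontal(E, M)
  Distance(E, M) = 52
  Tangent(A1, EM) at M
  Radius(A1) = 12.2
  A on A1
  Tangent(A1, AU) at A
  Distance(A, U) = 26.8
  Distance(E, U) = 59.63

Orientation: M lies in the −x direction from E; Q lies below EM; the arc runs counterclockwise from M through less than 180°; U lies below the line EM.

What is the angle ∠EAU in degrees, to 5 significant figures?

67.538°

Checks: ∠(QM, ME) = 90.00° ✓; |QM| = 12.20 ✓; |QA| = 12.20 ✓; ∠(QA, AU) = 90.00° ✓; |AU| = 26.80 ✓; |EU| = 59.63 ✓.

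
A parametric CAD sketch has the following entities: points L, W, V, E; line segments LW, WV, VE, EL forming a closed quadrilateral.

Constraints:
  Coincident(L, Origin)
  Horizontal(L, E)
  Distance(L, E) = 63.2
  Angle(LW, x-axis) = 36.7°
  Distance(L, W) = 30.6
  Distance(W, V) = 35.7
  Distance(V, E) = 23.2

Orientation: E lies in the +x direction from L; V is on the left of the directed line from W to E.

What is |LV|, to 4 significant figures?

64.18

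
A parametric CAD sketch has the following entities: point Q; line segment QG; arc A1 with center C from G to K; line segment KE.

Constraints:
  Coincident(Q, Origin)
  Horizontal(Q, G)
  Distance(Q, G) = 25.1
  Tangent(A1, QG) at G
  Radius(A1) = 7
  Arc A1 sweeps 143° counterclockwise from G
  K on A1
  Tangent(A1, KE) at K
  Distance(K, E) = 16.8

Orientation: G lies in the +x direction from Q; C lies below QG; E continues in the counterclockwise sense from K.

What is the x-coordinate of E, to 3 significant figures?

34.3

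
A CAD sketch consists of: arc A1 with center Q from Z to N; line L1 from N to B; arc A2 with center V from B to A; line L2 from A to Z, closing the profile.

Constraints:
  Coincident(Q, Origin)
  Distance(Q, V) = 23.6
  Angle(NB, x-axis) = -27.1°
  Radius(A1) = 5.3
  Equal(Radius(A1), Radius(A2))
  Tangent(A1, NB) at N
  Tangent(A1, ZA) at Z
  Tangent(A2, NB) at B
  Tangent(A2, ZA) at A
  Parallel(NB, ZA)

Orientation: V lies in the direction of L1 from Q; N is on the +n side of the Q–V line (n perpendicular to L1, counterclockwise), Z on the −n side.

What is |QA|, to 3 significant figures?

24.2

The slot axis is L1's direction at -27.1°, so u = (cos -27.1°, sin -27.1°) = (0.890, -0.456) and n = (−sin -27.1°, cos -27.1°) = (0.456, 0.890). Q is at the origin and V lies 23.6 along u from Q, so V = 23.6·u = (21.0, -10.8). Tangency of A1 to both parallel lines with radius 5.3 puts N and Z at Q ± 5.3·n: N = (2.41, 4.72), Z = (-2.41, -4.72). Equal radii place B and A the same way about V: B = V + 5.3·n = (23.4, -6.03), A = V − 5.3·n = (18.6, -15.5). Then |QA| = |A − Q| = 24.2.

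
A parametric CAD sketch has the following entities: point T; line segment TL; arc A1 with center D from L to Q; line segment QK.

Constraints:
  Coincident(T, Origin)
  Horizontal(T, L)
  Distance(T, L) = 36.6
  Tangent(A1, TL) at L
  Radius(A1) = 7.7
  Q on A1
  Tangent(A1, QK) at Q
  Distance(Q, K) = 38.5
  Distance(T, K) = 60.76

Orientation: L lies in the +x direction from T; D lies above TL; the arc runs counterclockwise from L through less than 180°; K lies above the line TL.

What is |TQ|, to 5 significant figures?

45.089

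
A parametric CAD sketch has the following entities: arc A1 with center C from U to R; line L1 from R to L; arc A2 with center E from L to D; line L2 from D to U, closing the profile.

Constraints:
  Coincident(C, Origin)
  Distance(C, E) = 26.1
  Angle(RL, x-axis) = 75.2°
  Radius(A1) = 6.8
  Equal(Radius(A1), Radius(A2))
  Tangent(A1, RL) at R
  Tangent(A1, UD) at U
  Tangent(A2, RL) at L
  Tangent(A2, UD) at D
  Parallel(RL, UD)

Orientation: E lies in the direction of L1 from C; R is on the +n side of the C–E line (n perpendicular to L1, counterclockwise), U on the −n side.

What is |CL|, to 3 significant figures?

27.0

Tangency of A1 to both parallel lines with radius 6.8 puts R and U at C ± 6.8·n: R = (-6.57, 1.74), U = (6.57, -1.74). Equal radii place L and D the same way about E: L = E + 6.8·n = (0.0927, 27.0), D = E − 6.8·n = (13.2, 23.5). Then |CL| = |L − C| = 27.0.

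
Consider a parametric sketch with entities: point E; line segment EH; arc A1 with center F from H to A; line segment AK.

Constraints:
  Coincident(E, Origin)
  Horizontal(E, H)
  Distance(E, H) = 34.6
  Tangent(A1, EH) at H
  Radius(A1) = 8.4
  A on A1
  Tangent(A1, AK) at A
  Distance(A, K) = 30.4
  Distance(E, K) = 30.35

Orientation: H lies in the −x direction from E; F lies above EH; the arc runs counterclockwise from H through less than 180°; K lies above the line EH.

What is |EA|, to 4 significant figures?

27.94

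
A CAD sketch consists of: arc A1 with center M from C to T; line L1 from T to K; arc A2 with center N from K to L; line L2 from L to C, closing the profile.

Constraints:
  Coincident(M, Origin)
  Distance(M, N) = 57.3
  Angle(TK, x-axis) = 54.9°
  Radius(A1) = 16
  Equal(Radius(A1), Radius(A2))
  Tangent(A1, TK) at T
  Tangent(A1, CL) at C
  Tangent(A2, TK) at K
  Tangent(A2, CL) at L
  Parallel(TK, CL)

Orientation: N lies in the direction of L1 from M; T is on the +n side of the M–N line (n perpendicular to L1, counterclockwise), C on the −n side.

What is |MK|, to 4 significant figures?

59.49

Tangency of A1 to both parallel lines with radius 16.0 puts T and C at M ± 16.0·n: T = (-13.09, 9.200), C = (13.09, -9.200). Equal radii place K and L the same way about N: K = N + 16.0·n = (19.86, 56.08), L = N − 16.0·n = (46.04, 37.68). Then |MK| = |K − M| = 59.49.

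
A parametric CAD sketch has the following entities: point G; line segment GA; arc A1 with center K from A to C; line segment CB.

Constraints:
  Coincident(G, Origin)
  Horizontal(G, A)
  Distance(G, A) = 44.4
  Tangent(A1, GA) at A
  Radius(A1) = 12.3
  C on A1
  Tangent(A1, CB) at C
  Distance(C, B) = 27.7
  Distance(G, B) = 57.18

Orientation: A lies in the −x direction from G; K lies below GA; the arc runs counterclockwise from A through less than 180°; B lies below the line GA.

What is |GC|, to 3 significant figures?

57.8

G is at the origin; G and A share the same y with |GA| = 44.4 and A on the −x side, so A = (-44.4, 0.00). The tangent condition forces KA to be normal to GA, so K = A + (0, -12.3) = (-44.4, -12.3). Since KC ⟂ CB (tangency), |KB| = √(12.3² + 27.7²) = 30.3 regardless of where C sits on A1. So B lies on both circle(G, 57.18) and circle(K, 30.3); the below-GA intersection is B = (-38.7, -42.1). C is the foot of the tangent from B: C = (-54.5, -19.3).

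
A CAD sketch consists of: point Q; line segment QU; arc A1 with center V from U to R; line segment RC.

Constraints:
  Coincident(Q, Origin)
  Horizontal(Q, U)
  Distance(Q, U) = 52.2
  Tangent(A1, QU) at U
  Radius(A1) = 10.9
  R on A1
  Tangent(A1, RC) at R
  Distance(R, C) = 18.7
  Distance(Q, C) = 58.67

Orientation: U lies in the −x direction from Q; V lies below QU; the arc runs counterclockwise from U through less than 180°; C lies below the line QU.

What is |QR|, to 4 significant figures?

63.23

Checks: Q = (0.00, 0.00) ✓; |VU| = 10.90 ✓; |VR| = 10.90 ✓; ∠(VR, RC) = 90.00° ✓; |RC| = 18.70 ✓; |QC| = 58.67 ✓.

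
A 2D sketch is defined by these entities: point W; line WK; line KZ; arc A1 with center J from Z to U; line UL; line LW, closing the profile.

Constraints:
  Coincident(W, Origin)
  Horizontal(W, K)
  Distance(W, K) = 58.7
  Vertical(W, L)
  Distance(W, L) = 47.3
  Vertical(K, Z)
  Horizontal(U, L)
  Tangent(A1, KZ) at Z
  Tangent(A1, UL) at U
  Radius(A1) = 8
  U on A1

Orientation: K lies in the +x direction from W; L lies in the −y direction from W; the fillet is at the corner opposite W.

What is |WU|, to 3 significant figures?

69.3

The virtual corner opposite W is at (58.7, -47.3). The tangent condition forces JZ to be normal to KZ and A1 meets UL tangentially, so JU is at right angles to UL, with radius 8.0, so the center J sits 8.0 in from both sides at J = (50.7, -39.3). That places the tangent points at Z = (58.7, -39.3) on KZ and U = (50.7, -47.3) on UL. Then |WU| = |U − W| = 69.3.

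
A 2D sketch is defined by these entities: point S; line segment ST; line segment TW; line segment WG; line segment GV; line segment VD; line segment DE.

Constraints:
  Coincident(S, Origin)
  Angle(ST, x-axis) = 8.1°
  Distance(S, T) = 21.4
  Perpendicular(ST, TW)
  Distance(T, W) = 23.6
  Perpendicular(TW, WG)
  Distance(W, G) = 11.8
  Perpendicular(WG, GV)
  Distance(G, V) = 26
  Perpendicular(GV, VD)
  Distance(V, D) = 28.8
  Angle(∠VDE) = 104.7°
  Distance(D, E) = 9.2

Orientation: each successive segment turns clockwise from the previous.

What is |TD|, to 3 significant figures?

17.2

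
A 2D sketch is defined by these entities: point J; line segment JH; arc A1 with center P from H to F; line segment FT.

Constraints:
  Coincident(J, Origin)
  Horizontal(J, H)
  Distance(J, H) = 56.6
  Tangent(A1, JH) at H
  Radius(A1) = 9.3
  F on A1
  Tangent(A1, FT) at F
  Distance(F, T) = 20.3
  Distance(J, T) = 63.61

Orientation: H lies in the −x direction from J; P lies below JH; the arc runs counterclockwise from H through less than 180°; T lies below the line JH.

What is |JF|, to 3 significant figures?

66.2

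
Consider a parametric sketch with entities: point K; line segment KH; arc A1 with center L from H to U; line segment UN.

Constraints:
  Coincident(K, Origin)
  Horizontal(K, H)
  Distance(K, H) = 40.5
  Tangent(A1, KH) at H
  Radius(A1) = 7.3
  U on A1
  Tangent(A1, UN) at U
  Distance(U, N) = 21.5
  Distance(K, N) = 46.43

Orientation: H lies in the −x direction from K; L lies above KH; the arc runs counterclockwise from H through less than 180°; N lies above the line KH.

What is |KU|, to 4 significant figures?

34.24

K is at the origin; K and H share the same y with |KH| = 40.5 and H on the −x side, so H = (-40.50, 0.000). A1 meets KH tangentially, so LH is at right angles to KH, so L = H + (0, 7.3) = (-40.50, 7.300). Since LU ⟂ UN (tangency), |LN| = √(7.3² + 21.5²) = 22.71 regardless of where U sits on A1. So N lies on both circle(K, 46.43) and circle(L, 22.71); the above-KH intersection is N = (-35.84, 29.52). U is the foot of the tangent from N: U = (-33.25, 8.177).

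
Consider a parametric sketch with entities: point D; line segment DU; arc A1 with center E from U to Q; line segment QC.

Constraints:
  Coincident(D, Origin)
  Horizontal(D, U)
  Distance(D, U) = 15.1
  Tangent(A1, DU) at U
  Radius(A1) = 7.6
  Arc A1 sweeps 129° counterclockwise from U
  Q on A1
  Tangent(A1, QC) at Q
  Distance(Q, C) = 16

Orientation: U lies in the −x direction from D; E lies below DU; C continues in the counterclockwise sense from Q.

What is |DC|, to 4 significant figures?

27.12

D is at the origin; DU is horizontal with |DU| = 15.1 and U on the −x side, so U = (-15.10, 0.000). The tangent condition forces EU to be normal to DU, so E = U + (0, -7.6) = (-15.10, -7.600). On A1, U sits at bearing 90° from E; a 129° counterclockwise sweep puts Q at bearing 219°, so Q = E + 7.6·(cos 219°, sin 219°) = (-21.01, -12.38). Since A1 is tangent to QC there, EQ ⟂ QC, so QC runs along (−sin 219°, cos 219°); with |QC| = 16.0, C = (-10.94, -24.82). Then |DC| = |C − D| = 27.12.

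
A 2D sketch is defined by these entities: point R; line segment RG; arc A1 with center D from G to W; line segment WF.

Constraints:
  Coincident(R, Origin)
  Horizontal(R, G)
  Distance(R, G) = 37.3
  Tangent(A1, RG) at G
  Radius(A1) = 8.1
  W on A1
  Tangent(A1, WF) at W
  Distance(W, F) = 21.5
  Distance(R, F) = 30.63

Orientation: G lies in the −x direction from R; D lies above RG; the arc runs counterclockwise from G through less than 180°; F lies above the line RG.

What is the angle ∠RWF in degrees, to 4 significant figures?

69.81°

Checks: |DW| = 8.100 ✓; ∠(DW, WF) = 90.00° ✓; |WF| = 21.50 ✓; |RF| = 30.63 ✓.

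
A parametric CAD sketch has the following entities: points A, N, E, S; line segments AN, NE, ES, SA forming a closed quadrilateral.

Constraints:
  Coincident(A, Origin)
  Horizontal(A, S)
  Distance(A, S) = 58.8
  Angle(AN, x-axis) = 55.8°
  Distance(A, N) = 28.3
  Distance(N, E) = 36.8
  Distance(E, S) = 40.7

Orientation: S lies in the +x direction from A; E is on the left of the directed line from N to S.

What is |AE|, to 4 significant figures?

62.94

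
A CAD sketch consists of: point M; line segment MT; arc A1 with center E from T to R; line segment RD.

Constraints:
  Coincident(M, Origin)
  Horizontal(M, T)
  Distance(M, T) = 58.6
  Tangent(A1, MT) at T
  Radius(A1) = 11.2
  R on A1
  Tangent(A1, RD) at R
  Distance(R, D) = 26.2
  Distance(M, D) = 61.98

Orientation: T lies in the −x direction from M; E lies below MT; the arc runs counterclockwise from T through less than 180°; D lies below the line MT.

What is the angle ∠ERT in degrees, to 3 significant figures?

23.5°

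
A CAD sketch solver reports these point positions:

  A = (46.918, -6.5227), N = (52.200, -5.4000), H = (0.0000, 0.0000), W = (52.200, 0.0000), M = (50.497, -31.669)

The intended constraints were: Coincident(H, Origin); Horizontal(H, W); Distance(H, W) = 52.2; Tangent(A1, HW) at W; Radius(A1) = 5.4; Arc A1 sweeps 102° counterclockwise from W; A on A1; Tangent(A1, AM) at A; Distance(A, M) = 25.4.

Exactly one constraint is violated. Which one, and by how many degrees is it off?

Tangent(A1, AM) at A — off by 3.90°.

H = (0.00, 0.00) ✓; H.y = 0.00, W.y = 0.00 ✓; |HW| = 52.20 ✓; ∠(NW, WH) = 90.00° ✓; |NW| = 5.400 ✓; bearing(N→A) − bearing(N→W) = 102.0° ✓; |NA| = 5.400 ✓; ∠(NA, AM) = 93.90° ✗; |AM| = 25.40 ✓.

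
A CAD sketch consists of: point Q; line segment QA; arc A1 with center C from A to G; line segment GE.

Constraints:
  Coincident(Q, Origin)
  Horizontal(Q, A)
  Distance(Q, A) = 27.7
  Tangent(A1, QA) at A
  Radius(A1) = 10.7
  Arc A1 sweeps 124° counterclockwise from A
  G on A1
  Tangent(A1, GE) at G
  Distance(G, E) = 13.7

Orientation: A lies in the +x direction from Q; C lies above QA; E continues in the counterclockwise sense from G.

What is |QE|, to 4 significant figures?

40.28

On A1, A sits at bearing -90° from C; a 124° counterclockwise sweep puts G at bearing 34°, so G = C + 10.7·(cos 34°, sin 34°) = (36.57, 16.68). Tangency of A1 to GE means the radius CG is perpendicular to GE, so GE runs along (−sin 34°, cos 34°); with |GE| = 13.7, E = (28.91, 28.04). Then |QE| = |E − Q| = 40.28.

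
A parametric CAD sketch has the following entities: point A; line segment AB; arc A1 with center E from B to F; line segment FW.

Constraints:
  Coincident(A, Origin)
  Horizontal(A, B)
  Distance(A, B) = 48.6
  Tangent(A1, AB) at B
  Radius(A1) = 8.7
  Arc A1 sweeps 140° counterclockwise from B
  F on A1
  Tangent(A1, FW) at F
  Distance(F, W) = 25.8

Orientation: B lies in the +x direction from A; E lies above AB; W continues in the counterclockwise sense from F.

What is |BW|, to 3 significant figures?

35.0

A is at the origin; AB is horizontal with |AB| = 48.6 and B on the +x side, so B = (48.6, 0.00). Tangency of A1 to AB means the radius EB is perpendicular to AB, so E = B + (0, 8.7) = (48.6, 8.70). On A1, B sits at bearing -90° from E; a 140° counterclockwise sweep puts F at bearing 50°, so F = E + 8.7·(cos 50°, sin 50°) = (54.2, 15.4). Since A1 is tangent to FW there, EF ⟂ FW, so FW runs along (−sin 50°, cos 50°); with |FW| = 25.8, W = (34.4, 31.9). Then |BW| = |W − B| = 35.0.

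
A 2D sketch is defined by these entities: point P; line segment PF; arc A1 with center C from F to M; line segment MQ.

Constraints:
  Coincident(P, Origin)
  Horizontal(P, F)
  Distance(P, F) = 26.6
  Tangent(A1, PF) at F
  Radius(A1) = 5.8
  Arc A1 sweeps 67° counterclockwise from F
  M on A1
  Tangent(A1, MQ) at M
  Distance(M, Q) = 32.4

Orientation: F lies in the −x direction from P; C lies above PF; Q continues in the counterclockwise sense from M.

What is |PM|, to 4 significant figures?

21.55

Since A1 is tangent to PF there, CF ⟂ PF, so C = F + (0, 5.8) = (-26.60, 5.800). On A1, F sits at bearing -90° from C; a 67° counterclockwise sweep puts M at bearing -23°, so M = C + 5.8·(cos -23°, sin -23°) = (-21.26, 3.534). Then |PM| = |M − P| = 21.55.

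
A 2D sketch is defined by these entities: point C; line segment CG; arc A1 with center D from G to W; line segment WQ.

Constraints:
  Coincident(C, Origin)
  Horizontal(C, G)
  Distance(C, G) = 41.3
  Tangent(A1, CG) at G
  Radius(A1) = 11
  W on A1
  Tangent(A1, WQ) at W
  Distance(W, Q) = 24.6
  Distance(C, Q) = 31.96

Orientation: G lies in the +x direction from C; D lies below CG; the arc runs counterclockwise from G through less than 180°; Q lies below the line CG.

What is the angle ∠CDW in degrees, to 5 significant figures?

17.577°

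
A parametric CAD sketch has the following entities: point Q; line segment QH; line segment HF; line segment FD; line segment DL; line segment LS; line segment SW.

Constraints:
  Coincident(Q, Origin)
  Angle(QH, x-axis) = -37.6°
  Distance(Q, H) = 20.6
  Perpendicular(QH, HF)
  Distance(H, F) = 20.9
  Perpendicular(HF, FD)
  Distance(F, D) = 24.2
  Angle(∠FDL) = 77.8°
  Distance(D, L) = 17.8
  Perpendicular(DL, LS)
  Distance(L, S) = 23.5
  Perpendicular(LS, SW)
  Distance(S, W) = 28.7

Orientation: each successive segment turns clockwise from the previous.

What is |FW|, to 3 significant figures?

16.0

Q is at the origin; QH runs at -37.6° with length 20.6, so H = (16.3, -12.6). The perpendicularity gives HF at right angles to QH, so HF runs at -128°; with |HF| = 20.9, F = (3.57, -29.1). HF ⟂ FD, so FD runs at 142°; with |FD| = 24.2, D = (-15.6, -14.4). ∠FDL = 77.8° gives DL at 40.2° from the x-axis; with |DL| = 17.8, L = (-2.01, -2.87). DL ⟂ LS, so LS runs at -49.8°; with |LS| = 23.5, S = (13.2, -20.8). LS ⟂ SW, so SW runs at -140°; with |SW| = 28.7, W = (-8.76, -39.3). Then |FW| = |W − F| = 16.0.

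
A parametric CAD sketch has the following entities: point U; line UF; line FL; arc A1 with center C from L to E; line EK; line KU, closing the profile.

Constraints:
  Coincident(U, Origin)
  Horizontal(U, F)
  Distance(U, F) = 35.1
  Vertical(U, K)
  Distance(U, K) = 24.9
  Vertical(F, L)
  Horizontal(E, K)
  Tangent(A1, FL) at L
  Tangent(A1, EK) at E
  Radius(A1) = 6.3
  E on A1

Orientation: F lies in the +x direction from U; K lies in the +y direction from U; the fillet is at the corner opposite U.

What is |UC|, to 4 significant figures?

34.28

U is at the origin; UF is horizontal with |UF| = 35.1 and F on the +x side, so F = (35.10, 0.000). U and K share the same x with |UK| = 24.9 and K on the +y side, so K = (0.000, 24.90). The virtual corner opposite U is at (35.10, 24.90). Tangency of A1 to FL means the radius CL is perpendicular to FL and the tangent condition forces CE to be normal to EK, with radius 6.3, so the center C sits 6.3 in from both sides at C = (28.80, 18.60). Then |UC| = |C − U| = 34.28.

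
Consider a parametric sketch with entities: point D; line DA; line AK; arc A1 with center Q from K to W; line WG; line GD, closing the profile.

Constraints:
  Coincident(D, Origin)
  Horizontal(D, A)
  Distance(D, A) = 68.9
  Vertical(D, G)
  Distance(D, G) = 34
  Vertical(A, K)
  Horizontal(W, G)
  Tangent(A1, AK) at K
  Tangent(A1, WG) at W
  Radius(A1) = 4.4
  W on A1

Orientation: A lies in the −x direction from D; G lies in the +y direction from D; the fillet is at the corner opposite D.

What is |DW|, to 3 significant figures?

72.9

The virtual corner opposite D is at (-68.9, 34.0). A1 meets AK tangentially, so QK is at right angles to AK and A1 meets WG tangentially, so QW is at right angles to WG, with radius 4.4, so the center Q sits 4.4 in from both sides at Q = (-64.5, 29.6). That places the tangent points at K = (-68.9, 29.6) on AK and W = (-64.5, 34.0) on WG. Then |DW| = |W − D| = 72.9.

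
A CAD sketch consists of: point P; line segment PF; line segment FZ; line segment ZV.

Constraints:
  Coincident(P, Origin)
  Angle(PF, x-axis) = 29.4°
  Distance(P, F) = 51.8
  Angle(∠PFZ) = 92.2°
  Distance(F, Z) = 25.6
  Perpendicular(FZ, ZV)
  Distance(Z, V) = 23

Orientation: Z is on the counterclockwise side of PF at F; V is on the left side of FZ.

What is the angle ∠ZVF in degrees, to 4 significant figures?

48.06°

P is at the origin; PF runs at 29.4° with length 51.8, so F = 51.8·(cos 29.4°, sin 29.4°) = (45.13, 25.43). ∠PFZ = 92.2°, so FZ runs at 29.4° + (180° − 92.2°) = 117.2° from the x-axis; with |FZ| = 25.6, Z = F + 25.6·(cos 117.2°, sin 117.2°) = (33.43, 48.20). The perpendicularity gives ZV at right angles to FZ; with |ZV| = 23.0 on the left of FZ, V = Z + 23.0·(-0.8894, -0.4571) = (12.97, 37.68). Then cos ∠ZVF = VZ·VF / (|VZ||VF|), giving 48.06°.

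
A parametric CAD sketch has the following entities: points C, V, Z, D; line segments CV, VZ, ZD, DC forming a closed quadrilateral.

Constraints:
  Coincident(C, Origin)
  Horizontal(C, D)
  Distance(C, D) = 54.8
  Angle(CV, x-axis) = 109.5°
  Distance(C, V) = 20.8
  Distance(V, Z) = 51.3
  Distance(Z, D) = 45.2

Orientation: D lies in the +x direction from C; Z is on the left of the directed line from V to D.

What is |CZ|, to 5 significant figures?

57.603

C is at the origin; C and D share the same y with |CD| = 54.8 and D in +x, so D = (54.8, 0). CV runs at 109.5° with |CV| = 20.8, so V = (-6.9432, 19.607). Z is determined by |VZ| = 51.3 and |ZD| = 45.2 together: it lies at the intersection of circle(V, 51.3) and circle(D, 45.2). With |VD| = 64.782, the foot of the radical line on VD is 36.934 from V and the perpendicular offset is √(51.3² − 36.934²) = 35.603. Taking the left-of-VD solution: Z = (39.034, 42.361).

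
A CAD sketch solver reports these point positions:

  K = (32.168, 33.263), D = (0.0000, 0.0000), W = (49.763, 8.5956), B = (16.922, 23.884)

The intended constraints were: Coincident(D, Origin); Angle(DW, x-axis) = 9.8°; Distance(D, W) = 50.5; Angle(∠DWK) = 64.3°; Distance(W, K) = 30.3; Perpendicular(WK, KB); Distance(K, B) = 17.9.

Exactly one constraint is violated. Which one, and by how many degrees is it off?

Perpendicular(WK, KB) — off by 3.90°.

D = (0.00, 0.00) ✓; DW at 9.800° ✓; |DW| = 50.50 ✓; ∠DWK = 64.30° ✓; |WK| = 30.30 ✓; ∠(WK, KB) = 86.10° ✗; |KB| = 17.90 ✓.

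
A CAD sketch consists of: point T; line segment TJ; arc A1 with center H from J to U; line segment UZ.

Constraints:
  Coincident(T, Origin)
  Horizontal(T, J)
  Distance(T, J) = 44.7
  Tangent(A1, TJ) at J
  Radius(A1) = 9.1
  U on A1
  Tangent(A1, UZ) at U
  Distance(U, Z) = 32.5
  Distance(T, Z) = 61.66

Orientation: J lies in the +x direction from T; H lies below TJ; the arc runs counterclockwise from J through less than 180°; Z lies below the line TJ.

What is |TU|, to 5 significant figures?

37.696

Checks: |HU| = 9.100 ✓; ∠(HU, UZ) = 90.00° ✓; |UZ| = 32.50 ✓; |TZ| = 61.66 ✓.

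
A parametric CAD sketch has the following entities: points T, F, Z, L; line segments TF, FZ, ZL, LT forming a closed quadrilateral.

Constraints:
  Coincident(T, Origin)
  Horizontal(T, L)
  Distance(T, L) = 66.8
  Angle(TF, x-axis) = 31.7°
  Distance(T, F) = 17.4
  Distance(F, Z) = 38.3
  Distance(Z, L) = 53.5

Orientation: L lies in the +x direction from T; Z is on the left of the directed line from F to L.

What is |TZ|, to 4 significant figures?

54.26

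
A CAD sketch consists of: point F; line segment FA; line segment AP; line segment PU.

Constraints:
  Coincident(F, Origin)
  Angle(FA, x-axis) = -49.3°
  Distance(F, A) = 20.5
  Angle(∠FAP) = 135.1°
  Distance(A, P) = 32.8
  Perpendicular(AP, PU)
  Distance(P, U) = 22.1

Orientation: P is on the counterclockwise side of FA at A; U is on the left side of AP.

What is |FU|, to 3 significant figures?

47.9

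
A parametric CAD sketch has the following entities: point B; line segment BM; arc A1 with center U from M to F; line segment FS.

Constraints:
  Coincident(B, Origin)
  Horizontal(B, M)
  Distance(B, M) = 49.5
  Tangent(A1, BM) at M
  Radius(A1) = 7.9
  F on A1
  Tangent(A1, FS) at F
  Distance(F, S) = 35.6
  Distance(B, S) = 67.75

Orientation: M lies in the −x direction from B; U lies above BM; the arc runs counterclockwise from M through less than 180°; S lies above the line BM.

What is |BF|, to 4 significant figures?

43.05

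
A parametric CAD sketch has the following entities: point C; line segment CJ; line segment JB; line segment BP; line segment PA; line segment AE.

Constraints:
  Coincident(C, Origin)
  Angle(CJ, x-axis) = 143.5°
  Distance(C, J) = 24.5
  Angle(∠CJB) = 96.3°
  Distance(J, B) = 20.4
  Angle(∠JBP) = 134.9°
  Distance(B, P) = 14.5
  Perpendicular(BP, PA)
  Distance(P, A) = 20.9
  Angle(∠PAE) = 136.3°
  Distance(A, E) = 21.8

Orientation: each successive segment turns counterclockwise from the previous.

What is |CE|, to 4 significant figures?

3.465

BP ⟂ PA, so PA runs at 2.300°; with |PA| = 20.9, A = (-12.09, -14.04). ∠PAE = 136.3° gives AE at 46.00° from the x-axis; with |AE| = 21.8, E = (3.054, 1.637). Then |CE| = |E − C| = 3.465.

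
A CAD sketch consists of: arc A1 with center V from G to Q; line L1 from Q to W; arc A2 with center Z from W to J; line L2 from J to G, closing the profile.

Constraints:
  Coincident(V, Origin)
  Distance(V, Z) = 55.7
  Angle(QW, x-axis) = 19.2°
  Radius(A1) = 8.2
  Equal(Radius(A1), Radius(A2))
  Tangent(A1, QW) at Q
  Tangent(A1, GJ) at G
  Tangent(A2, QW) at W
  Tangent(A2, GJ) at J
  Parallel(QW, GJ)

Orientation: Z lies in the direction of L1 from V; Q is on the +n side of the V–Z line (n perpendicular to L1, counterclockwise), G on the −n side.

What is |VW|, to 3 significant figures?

56.3

The slot axis is L1's direction at 19.2°, so u = (cos 19.2°, sin 19.2°) = (0.944, 0.329) and n = (−sin 19.2°, cos 19.2°) = (-0.329, 0.944). V is at the origin and Z lies 55.7 along u from V, so Z = 55.7·u = (52.6, 18.3). Tangency of A1 to both parallel lines with radius 8.2 puts Q and G at V ± 8.2·n: Q = (-2.70, 7.74), G = (2.70, -7.74). Equal radii place W and J the same way about Z: W = Z + 8.2·n = (49.9, 26.1), J = Z − 8.2·n = (55.3, 10.6). Then |VW| = |W − V| = 56.3.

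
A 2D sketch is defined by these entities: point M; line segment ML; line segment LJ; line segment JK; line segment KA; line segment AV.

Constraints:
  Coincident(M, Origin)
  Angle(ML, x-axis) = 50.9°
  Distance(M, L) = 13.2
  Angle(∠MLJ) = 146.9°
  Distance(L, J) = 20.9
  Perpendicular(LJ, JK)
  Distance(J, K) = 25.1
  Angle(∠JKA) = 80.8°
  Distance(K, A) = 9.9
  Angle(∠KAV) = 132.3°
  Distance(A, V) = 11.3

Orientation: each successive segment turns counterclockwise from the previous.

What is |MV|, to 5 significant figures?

17.415

M is at the origin; ML runs at 50.9° with length 13.2, so L = (8.3249, 10.244). ∠MLJ = 146.9° gives LJ at 84.000° from the x-axis; with |LJ| = 20.9, J = (10.510, 31.029). LJ ⟂ JK, so JK runs at 174.00°; with |JK| = 25.1, K = (-14.453, 33.653). ∠JKA = 80.8° gives KA at -86.800° from the x-axis; with |KA| = 9.9, A = (-13.900, 23.768). ∠KAV = 132.3° gives AV at -39.100° from the x-axis; with |AV| = 11.3, V = (-5.1310, 16.642). Then |MV| = |V − M| = 17.415.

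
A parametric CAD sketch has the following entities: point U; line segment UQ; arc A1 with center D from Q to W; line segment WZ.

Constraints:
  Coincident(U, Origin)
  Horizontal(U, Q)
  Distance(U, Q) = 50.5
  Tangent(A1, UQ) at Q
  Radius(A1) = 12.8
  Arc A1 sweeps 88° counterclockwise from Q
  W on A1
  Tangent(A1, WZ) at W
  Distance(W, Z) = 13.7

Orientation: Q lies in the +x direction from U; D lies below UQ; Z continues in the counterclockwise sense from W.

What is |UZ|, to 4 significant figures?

45.44

On A1, Q sits at bearing 90° from D; an 88° counterclockwise sweep puts W at bearing 178°, so W = D + 12.8·(cos 178°, sin 178°) = (37.71, -12.35). The tangent condition forces DW to be normal to WZ, so WZ runs along (−sin 178°, cos 178°); with |WZ| = 13.7, Z = (37.23, -26.04). Then |UZ| = |Z − U| = 45.44.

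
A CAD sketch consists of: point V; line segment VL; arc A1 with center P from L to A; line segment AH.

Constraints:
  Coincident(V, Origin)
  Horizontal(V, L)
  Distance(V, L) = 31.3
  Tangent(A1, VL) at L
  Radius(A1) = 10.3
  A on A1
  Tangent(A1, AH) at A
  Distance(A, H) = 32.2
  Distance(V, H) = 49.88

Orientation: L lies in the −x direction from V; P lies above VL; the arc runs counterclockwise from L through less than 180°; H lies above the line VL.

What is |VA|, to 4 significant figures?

23.95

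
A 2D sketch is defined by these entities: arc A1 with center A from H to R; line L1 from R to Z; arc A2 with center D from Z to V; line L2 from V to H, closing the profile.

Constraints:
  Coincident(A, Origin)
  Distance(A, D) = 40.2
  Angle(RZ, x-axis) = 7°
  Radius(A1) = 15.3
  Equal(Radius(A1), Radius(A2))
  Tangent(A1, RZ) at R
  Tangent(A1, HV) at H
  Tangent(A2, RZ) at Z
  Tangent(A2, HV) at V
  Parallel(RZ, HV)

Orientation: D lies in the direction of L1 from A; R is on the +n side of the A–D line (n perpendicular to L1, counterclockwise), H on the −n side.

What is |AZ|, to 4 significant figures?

43.01

Tangency of A1 to both parallel lines with radius 15.3 puts R and H at A ± 15.3·n: R = (-1.865, 15.19), H = (1.865, -15.19). Equal radii place Z and V the same way about D: Z = D + 15.3·n = (38.04, 20.09), V = D − 15.3·n = (41.76, -10.29). Then |AZ| = |Z − A| = 43.01.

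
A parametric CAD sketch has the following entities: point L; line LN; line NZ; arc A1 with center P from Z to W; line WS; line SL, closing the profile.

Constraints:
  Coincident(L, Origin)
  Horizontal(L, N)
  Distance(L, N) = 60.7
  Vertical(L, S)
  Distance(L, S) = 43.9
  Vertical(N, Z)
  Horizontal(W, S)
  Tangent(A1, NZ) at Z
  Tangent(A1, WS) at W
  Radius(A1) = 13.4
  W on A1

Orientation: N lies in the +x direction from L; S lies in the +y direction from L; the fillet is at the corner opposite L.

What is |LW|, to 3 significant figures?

64.5

The virtual corner opposite L is at (60.7, 43.9). Tangency of A1 to NZ means the radius PZ is perpendicular to NZ and A1 meets WS tangentially, so PW is at right angles to WS, with radius 13.4, so the center P sits 13.4 in from both sides at P = (47.3, 30.5). That places the tangent points at Z = (60.7, 30.5) on NZ and W = (47.3, 43.9) on WS. Then |LW| = |W − L| = 64.5.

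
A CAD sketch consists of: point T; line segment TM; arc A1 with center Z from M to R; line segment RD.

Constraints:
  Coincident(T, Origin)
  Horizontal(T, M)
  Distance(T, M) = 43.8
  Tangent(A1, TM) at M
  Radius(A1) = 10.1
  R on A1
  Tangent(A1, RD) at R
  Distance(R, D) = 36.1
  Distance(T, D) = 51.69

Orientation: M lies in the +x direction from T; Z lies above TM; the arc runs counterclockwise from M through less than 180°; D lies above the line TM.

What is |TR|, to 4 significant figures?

54.04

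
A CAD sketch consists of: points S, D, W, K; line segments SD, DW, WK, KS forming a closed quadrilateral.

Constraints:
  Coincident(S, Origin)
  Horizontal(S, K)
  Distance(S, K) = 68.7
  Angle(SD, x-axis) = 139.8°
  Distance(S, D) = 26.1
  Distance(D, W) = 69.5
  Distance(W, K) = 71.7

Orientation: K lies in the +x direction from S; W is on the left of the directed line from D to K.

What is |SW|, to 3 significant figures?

70.2

Checks: |DW| = 69.50 ✓; |WK| = 71.70 ✓.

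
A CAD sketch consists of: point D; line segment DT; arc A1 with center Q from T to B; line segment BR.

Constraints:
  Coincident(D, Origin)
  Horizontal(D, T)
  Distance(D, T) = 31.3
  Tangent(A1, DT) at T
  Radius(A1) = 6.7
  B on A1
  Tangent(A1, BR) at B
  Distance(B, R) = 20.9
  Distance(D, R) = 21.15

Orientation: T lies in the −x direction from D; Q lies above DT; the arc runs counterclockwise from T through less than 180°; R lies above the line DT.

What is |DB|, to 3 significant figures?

26.5

D is at the origin; D and T share the same y with |DT| = 31.3 and T on the −x side, so T = (-31.3, 0.00). Tangency of A1 to DT means the radius QT is perpendicular to DT, so Q = T + (0, 6.7) = (-31.3, 6.70). Since QB ⟂ BR (tangency), |QR| = √(6.7² + 20.9²) = 21.9 regardless of where B sits on A1. So R lies on both circle(D, 21.15) and circle(Q, 21.9); the above-DT intersection is R = (-12.1, 17.3). B is the foot of the tangent from R: B = (-26.4, 2.11).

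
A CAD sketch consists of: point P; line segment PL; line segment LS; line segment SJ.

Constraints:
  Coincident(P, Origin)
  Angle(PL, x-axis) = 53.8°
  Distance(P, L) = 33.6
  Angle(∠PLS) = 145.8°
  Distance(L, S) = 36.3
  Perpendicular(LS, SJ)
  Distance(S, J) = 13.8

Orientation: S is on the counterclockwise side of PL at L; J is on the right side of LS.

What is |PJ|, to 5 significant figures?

71.944

P is at the origin; PL runs at 53.8° with length 33.6, so L = 33.6·(cos 53.8°, sin 53.8°) = (19.844, 27.114). ∠PLS = 145.8°, so LS runs at 53.8° + (180° − 145.8°) = 88.000° from the x-axis; with |LS| = 36.3, S = L + 36.3·(cos 88.000°, sin 88.000°) = (21.111, 63.392). LS ⟂ SJ; with |SJ| = 13.8 on the right of LS, J = S + 13.8·(0.99939, -0.034899) = (34.903, 62.910). Then |PJ| = |J − P| = 71.944.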